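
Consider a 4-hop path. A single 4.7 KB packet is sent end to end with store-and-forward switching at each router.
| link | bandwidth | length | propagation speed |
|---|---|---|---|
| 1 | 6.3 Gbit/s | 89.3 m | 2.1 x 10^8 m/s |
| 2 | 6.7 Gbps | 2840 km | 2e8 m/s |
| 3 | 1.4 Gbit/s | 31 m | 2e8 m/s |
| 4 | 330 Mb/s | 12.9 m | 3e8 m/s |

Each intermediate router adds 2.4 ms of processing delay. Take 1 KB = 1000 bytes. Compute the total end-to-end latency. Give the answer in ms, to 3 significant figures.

L = 37600 bits.
Transmission delays (L/R per hop): 0.00596825, 0.00561194, 0.0268571, 0.113939 ms; sum = 0.152377 ms.
Propagation delays (d/s per hop): 0.000425238, 14.2, 0.000155, 4.3e-05 ms; sum = 14.2006 ms.
Processing at 3 router(s): 3 × 2.4 ms = 7.2 ms.
End-to-end = 21.6 ms.

21.6 ms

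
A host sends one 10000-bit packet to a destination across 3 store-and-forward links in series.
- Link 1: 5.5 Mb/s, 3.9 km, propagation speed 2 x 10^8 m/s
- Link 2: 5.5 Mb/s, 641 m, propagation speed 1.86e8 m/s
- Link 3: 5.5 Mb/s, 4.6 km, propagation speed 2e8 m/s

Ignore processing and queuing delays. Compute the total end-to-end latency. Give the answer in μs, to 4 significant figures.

5500 μs

Transmission delay per hop = L/R = 10000/5500000 = 1818.18 μs; 3 hops → 5454.55 μs.
Propagation delays (d/s per hop): 19.5, 3.44624, 23 μs; sum = 45.9462 μs.
End-to-end = 5500 μs.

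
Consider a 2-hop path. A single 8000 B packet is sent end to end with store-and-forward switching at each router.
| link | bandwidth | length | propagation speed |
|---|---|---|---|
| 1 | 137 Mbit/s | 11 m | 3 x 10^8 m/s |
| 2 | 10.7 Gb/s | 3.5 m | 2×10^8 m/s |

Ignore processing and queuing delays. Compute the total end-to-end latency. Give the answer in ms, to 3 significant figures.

0.473 ms

L = 8000 × 8 = 64000 bits.
Transmission delays (L/R per hop): 0.467153, 0.00598131 ms; sum = 0.473135 ms.
Propagation delays (d/s per hop): 3.66667e-05, 1.75e-05 ms; sum = 5.41667e-05 ms.
End-to-end = 0.473 ms.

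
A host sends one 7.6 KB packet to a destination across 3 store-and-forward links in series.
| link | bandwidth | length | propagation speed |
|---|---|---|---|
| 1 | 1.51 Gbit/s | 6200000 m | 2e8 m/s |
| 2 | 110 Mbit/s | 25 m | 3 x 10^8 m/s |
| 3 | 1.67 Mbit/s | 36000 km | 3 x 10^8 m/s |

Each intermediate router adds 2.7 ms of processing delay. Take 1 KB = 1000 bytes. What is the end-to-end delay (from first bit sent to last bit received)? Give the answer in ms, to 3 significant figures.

L = 60800 bits.
Transmission delays (L/R per hop): 0.0402649, 0.552727, 36.4072 ms; sum = 37.0002 ms.
Propagation delays (d/s per hop): 31, 8.33333e-05, 120 ms; sum = 151 ms.
Processing at 2 router(s): 2 × 2.7 ms = 5.4 ms.
End-to-end = 193 ms.

193 ms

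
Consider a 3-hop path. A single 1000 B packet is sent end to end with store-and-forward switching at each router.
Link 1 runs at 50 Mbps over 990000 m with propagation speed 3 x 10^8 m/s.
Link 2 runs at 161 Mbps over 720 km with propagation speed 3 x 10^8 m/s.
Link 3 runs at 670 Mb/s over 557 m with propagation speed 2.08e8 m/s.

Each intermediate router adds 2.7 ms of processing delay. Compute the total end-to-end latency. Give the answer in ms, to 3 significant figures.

L = 1000 × 8 = 8000 bits.
Transmission delays (L/R per hop): 0.16, 0.0496894, 0.0119403 ms; sum = 0.22163 ms.
Propagation delays (d/s per hop): 3.3, 2.4, 0.00267788 ms; sum = 5.70268 ms.
Processing at 2 router(s): 2 × 2.7 ms = 5.4 ms.
End-to-end = 11.3 ms.

11.3 ms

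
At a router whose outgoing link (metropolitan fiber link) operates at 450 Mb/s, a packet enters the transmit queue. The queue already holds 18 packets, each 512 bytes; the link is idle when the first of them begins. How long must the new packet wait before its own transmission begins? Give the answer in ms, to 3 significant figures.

Each queued packet: L/R = 4096/450000000 = 0.00910222 ms.
18 queued → 0.16384 ms.
Queuing delay = 0.164 ms.

0.164 ms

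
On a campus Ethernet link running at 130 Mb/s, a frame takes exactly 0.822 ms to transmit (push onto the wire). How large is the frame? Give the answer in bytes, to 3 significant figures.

13400 bytes

L = R × t_tx = 130000000 b/s × 0.000822 s = 106860 bits.
In bytes: 106860 / 8 = 13400 bytes.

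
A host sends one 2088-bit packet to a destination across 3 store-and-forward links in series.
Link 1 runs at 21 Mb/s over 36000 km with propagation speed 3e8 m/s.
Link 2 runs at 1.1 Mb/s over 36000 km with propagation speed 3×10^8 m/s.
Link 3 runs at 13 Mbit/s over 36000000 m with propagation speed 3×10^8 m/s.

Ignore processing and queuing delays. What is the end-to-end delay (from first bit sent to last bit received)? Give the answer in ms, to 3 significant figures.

362 ms

Transmission delays (L/R per hop): 0.0994286, 1.89818, 0.160615 ms; sum = 2.15823 ms.
Propagation delays (d/s per hop): 120, 120, 120 ms; sum = 360 ms.
End-to-end = 362 ms.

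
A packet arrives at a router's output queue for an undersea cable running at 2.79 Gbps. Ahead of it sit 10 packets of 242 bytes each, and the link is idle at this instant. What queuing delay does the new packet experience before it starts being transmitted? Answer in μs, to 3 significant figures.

6.94 μs

Each queued packet: L/R = 1936/2790000000 = 0.693907 μs.
10 queued → 6.93907 μs.
Queuing delay = 6.94 μs.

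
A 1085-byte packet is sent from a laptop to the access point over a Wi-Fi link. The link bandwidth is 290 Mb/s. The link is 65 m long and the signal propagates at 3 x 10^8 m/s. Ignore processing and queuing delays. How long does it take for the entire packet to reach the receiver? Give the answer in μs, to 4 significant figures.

L = 1085 × 8 = 8680 bits.
Transmission delay = L/R = 8680 / 290000000 = 29.931 μs.
Propagation delay = d/s = 65 m / 300000000 m/s = 0.216667 μs.
Total = 30.15 μs.

30.15 μs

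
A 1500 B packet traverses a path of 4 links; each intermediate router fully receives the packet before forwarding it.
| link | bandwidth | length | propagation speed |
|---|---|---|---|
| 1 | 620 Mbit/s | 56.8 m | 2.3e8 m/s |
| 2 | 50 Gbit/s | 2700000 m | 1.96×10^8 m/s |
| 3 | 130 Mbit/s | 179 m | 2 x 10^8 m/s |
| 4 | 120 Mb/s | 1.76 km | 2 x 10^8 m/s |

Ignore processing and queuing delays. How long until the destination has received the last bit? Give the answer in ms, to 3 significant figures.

14.0 ms

L = 1500 × 8 = 12000 bits.
Transmission delays (L/R per hop): 0.0193548, 0.00024, 0.0923077, 0.1 ms; sum = 0.211903 ms.
Propagation delays (d/s per hop): 0.000246957, 13.7755, 0.000895, 0.0088 ms; sum = 13.7855 ms.
End-to-end = 14.0 ms.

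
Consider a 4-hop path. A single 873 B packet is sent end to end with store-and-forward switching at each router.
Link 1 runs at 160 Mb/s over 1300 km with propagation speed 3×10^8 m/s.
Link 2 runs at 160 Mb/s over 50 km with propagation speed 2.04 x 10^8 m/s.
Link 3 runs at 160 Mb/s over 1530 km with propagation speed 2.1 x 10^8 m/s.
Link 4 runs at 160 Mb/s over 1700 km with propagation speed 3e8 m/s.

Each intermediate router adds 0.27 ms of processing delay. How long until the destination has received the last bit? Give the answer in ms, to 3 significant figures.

18.5 ms

L = 873 × 8 = 6984 bits.
Transmission delay per hop = L/R = 6984/160000000 = 0.04365 ms; 4 hops → 0.1746 ms.
Propagation delays (d/s per hop): 4.33333, 0.245098, 7.28571, 5.66667 ms; sum = 17.5308 ms.
Processing at 3 router(s): 3 × 0.27 ms = 0.81 ms.
End-to-end = 18.5 ms.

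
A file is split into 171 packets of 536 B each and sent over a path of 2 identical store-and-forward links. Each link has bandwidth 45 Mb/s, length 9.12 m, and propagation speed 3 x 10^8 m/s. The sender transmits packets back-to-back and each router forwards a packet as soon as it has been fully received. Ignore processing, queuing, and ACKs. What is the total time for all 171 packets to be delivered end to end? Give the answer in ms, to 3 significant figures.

Per-hop transmission t_tx = L/R = 4288/45000000 = 0.0952889 ms.
Per-hop propagation t_prop = 9.12/300000000 = 3.04e-05 ms.
Pipeline fill: first packet needs 2·t_tx to clear all hops; remaining 170 packets each add one t_tx.
Total = (2+171-1)·t_tx + 2·t_prop = 172·0.0952889 + 2·3.04e-05 = 16.4 ms.

16.4 ms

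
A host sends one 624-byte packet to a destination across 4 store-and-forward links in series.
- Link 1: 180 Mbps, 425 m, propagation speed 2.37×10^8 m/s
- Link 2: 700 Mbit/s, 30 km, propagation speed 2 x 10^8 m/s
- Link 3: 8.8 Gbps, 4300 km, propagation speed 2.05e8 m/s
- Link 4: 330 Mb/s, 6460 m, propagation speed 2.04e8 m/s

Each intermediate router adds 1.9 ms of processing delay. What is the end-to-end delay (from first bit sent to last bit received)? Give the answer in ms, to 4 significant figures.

L = 624 × 8 = 4992 bits.
Transmission delays (L/R per hop): 0.0277333, 0.00713143, 0.000567273, 0.0151273 ms; sum = 0.0505593 ms.
Propagation delays (d/s per hop): 0.00179325, 0.15, 20.9756, 0.0316667 ms; sum = 21.1591 ms.
Processing at 3 router(s): 3 × 1.9 ms = 5.7 ms.
End-to-end = 26.91 ms.

26.91 ms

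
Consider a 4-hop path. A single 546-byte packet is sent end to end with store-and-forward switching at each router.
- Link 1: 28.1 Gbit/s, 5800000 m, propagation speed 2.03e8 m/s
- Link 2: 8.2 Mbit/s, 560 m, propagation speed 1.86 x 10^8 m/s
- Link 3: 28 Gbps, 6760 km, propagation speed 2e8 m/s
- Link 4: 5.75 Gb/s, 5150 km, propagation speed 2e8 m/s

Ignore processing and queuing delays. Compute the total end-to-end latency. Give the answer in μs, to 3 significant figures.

L = 546 × 8 = 4368 bits.
Transmission delays (L/R per hop): 0.155445, 532.683, 0.156, 0.759652 μs; sum = 533.754 μs.
Propagation delays (d/s per hop): 28571.4, 3.01075, 33800, 25750 μs; sum = 88124.4 μs.
End-to-end = 88700 μs.

88700 μs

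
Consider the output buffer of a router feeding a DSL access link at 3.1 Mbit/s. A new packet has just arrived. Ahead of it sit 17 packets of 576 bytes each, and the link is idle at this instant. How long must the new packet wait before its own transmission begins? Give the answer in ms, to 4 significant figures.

25.27 ms

Each queued packet: L/R = 4608/3100000 = 1.48645 ms.
17 queued → 25.2697 ms.
Queuing delay = 25.27 ms.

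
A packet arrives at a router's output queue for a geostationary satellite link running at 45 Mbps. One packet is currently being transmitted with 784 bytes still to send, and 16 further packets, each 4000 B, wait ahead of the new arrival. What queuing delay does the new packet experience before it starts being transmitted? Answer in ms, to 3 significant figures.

Each queued packet: L/R = 32000/45000000 = 0.711111 ms.
16 queued → 11.3778 ms.
Plus remaining 6272 bits of current packet: 0.139378 ms.
Queuing delay = 11.5 ms.

11.5 ms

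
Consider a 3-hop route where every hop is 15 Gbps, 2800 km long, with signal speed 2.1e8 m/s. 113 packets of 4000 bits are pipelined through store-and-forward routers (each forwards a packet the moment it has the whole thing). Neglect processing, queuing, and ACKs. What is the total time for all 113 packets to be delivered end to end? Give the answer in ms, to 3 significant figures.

40.0 ms

Per-hop transmission t_tx = L/R = 4000/15000000000 = 0.000266667 ms.
Per-hop propagation t_prop = 2800000/210000000 = 13.3333 ms.
Pipeline fill: first packet needs 3·t_tx to clear all hops; remaining 112 packets each add one t_tx.
Total = (3+113-1)·t_tx + 3·t_prop = 115·0.000266667 + 3·13.3333 = 40.0 ms.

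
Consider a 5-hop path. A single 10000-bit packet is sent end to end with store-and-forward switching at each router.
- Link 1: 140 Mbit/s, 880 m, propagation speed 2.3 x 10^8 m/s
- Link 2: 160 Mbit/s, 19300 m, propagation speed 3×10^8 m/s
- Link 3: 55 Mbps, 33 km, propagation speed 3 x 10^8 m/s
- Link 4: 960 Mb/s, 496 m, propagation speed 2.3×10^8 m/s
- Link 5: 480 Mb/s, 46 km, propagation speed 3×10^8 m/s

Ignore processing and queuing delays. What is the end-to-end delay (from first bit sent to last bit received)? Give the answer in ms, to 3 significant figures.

Transmission delays (L/R per hop): 0.0714286, 0.0625, 0.181818, 0.0104167, 0.0208333 ms; sum = 0.346997 ms.
Propagation delays (d/s per hop): 0.00382609, 0.0643333, 0.11, 0.00215652, 0.153333 ms; sum = 0.333649 ms.
End-to-end = 0.681 ms.

0.681 ms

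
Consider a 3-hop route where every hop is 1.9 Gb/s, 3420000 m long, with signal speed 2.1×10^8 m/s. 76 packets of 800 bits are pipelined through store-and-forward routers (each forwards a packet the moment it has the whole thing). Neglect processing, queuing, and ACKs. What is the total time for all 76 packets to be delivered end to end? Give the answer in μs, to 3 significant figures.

48900 μs

Per-hop transmission t_tx = L/R = 800/1900000000 = 0.421053 μs.
Per-hop propagation t_prop = 3420000/210000000 = 16285.7 μs.
Pipeline fill: first packet needs 3·t_tx to clear all hops; remaining 75 packets each add one t_tx.
Total = (3+76-1)·t_tx + 3·t_prop = 78·0.421053 + 3·16285.7 = 48900 μs.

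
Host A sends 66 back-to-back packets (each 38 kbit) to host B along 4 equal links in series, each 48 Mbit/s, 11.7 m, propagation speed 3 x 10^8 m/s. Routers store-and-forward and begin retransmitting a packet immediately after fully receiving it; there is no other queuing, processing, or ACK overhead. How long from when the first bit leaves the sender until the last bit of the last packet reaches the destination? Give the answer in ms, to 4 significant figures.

Per-hop transmission t_tx = L/R = 38000/48000000 = 0.791667 ms.
Per-hop propagation t_prop = 11.7/300000000 = 3.9e-05 ms.
Pipeline fill: first packet needs 4·t_tx to clear all hops; remaining 65 packets each add one t_tx.
Total = (4+66-1)·t_tx + 4·t_prop = 69·0.791667 + 4·3.9e-05 = 54.63 ms.

54.63 ms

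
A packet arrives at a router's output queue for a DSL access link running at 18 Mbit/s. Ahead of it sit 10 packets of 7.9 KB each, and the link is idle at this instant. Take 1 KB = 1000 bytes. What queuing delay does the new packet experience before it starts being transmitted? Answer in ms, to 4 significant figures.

35.11 ms

Each queued packet: L/R = 63200/18000000 = 3.51111 ms.
10 queued → 35.1111 ms.
Queuing delay = 35.11 ms.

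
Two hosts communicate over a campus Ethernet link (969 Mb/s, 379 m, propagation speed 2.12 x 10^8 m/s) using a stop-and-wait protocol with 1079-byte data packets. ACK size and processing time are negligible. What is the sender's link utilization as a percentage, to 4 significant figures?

71.36 %

t_tx = L/R = 8632/969000000 = 8.90815e-06 s.
t_prop = 379/212000000 = 1.78774e-06 s; RTT = 3.57547e-06 s.
Cycle = t_tx + RTT = 1.24836e-05 s.
Utilization = t_tx / cycle = 8.90815e-06/1.24836e-05 = 71.36 %.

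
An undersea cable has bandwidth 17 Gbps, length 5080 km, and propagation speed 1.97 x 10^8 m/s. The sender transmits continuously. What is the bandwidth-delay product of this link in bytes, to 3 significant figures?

54800000 bytes

Propagation delay = 5080000 / 197000000 = 0.0257868 s.
BDP = R × t_prop = 17000000000 × 0.0257868 = 438376000 bits.
In bytes: 438376000/8 = 54800000 bytes.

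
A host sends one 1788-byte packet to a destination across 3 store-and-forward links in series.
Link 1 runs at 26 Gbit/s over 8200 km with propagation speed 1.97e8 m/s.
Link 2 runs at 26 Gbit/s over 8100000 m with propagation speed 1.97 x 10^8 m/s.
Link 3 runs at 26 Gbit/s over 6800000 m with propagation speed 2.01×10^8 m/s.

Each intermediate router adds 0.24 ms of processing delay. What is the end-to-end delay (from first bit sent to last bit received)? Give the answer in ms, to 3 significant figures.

117 ms

L = 1788 × 8 = 14304 bits.
Transmission delay per hop = L/R = 14304/26000000000 = 0.000550154 ms; 3 hops → 0.00165046 ms.
Propagation delays (d/s per hop): 41.6244, 41.1168, 33.8308 ms; sum = 116.572 ms.
Processing at 2 router(s): 2 × 0.24 ms = 0.48 ms.
End-to-end = 117 ms.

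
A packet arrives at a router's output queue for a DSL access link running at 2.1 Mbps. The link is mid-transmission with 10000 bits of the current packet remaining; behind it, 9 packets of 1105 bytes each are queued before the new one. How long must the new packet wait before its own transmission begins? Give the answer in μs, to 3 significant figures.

Each queued packet: L/R = 8840/2100000 = 4209.52 μs.
9 queued → 37885.7 μs.
Plus remaining 10000 bits of current packet: 4761.9 μs.
Queuing delay = 42600 μs.

42600 μs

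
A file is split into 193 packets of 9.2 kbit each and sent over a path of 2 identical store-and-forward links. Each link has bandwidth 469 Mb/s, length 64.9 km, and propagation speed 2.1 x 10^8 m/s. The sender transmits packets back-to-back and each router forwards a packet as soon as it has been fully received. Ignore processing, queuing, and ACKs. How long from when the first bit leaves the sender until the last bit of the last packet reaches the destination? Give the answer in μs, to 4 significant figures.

Per-hop transmission t_tx = L/R = 9200/469000000 = 19.6162 μs.
Per-hop propagation t_prop = 64900/210000000 = 309.048 μs.
Pipeline fill: first packet needs 2·t_tx to clear all hops; remaining 192 packets each add one t_tx.
Total = (2+193-1)·t_tx + 2·t_prop = 194·19.6162 + 2·309.048 = 4424 μs.

4424 μs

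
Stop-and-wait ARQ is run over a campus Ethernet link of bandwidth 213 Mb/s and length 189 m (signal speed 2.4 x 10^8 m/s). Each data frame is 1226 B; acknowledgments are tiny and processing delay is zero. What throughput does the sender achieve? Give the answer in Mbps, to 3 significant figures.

t_tx = L/R = 9808/213000000 = 4.60469e-05 s.
t_prop = 189/240000000 = 7.875e-07 s; RTT = 1.575e-06 s.
Cycle = t_tx + RTT = 4.76219e-05 s.
Throughput = L / cycle = 9808 / 4.76219e-05 = 206 Mbps.

206 Mbps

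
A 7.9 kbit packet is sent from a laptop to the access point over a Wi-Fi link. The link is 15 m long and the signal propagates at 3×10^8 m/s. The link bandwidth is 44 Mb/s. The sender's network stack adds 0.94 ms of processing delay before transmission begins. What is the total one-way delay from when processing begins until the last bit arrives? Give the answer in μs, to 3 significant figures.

1120 μs

L = 7900 bits.
Transmission delay = L/R = 7900 / 44000000 = 179.545 μs.
Propagation delay = d/s = 15 m / 300000000 m/s = 0.05 μs.
Plus processing delay 0.94 ms = 940 μs.
Total = 1120 μs.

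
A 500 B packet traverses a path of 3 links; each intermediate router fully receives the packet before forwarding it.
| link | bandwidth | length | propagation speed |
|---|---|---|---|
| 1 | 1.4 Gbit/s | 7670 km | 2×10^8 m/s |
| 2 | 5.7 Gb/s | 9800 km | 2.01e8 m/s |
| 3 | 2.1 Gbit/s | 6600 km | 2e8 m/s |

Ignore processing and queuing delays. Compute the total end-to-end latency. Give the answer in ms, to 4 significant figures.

L = 500 × 8 = 4000 bits.
Transmission delays (L/R per hop): 0.00285714, 0.000701754, 0.00190476 ms; sum = 0.00546366 ms.
Propagation delays (d/s per hop): 38.35, 48.7562, 33 ms; sum = 120.106 ms.
End-to-end = 120.1 ms.

120.1 ms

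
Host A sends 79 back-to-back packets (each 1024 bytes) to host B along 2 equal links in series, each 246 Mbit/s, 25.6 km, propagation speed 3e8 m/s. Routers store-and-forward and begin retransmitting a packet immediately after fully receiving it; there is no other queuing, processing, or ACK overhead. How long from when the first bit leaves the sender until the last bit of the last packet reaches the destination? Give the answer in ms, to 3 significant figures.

2.83 ms

Per-hop transmission t_tx = L/R = 8192/246000000 = 0.0333008 ms.
Per-hop propagation t_prop = 25600/300000000 = 0.0853333 ms.
Pipeline fill: first packet needs 2·t_tx to clear all hops; remaining 78 packets each add one t_tx.
Total = (2+79-1)·t_tx + 2·t_prop = 80·0.0333008 + 2·0.0853333 = 2.83 ms.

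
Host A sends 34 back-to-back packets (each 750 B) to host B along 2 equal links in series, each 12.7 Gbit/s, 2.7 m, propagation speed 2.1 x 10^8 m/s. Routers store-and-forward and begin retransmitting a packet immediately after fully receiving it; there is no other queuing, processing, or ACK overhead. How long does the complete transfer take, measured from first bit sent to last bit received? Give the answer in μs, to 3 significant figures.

16.6 μs

Per-hop transmission t_tx = L/R = 6000/12700000000 = 0.472441 μs.
Per-hop propagation t_prop = 2.7/210000000 = 0.0128571 μs.
Pipeline fill: first packet needs 2·t_tx to clear all hops; remaining 33 packets each add one t_tx.
Total = (2+34-1)·t_tx + 2·t_prop = 35·0.472441 + 2·0.0128571 = 16.6 μs.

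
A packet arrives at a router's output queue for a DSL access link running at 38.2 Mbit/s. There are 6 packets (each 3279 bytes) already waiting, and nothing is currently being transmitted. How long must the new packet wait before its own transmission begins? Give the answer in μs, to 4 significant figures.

Each queued packet: L/R = 26232/38200000 = 686.702 μs.
6 queued → 4120.21 μs.
Queuing delay = 4120 μs.

4120 μs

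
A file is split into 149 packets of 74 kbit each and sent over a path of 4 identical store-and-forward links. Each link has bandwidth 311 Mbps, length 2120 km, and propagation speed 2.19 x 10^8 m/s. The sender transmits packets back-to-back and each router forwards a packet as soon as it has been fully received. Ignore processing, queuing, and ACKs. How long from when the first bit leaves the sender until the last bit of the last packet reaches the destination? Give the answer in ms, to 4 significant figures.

74.89 ms

Per-hop transmission t_tx = L/R = 74000/311000000 = 0.237942 ms.
Per-hop propagation t_prop = 2120000/219000000 = 9.68037 ms.
Pipeline fill: first packet needs 4·t_tx to clear all hops; remaining 148 packets each add one t_tx.
Total = (4+149-1)·t_tx + 4·t_prop = 152·0.237942 + 4·9.68037 = 74.89 ms.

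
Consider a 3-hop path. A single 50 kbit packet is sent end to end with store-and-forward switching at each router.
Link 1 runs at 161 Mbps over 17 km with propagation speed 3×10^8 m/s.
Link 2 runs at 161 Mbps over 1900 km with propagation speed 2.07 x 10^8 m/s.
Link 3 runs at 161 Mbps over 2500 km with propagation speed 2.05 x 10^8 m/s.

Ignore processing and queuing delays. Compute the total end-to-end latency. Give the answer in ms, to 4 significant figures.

22.36 ms

L = 50000 bits.
Transmission delay per hop = L/R = 50000/161000000 = 0.310559 ms; 3 hops → 0.931677 ms.
Propagation delays (d/s per hop): 0.0566667, 9.17874, 12.1951 ms; sum = 21.4305 ms.
End-to-end = 22.36 ms.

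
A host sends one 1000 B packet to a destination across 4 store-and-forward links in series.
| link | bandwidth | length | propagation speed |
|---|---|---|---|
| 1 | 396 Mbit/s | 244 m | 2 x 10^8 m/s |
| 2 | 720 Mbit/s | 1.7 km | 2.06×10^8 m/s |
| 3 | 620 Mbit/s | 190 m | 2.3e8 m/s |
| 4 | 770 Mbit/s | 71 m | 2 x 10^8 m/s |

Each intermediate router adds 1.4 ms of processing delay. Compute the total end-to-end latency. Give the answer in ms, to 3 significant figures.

4.27 ms

L = 1000 × 8 = 8000 bits.
Transmission delays (L/R per hop): 0.020202, 0.0111111, 0.0129032, 0.0103896 ms; sum = 0.054606 ms.
Propagation delays (d/s per hop): 0.00122, 0.00825243, 0.000826087, 0.000355 ms; sum = 0.0106535 ms.
Processing at 3 router(s): 3 × 1.4 ms = 4.2 ms.
End-to-end = 4.27 ms.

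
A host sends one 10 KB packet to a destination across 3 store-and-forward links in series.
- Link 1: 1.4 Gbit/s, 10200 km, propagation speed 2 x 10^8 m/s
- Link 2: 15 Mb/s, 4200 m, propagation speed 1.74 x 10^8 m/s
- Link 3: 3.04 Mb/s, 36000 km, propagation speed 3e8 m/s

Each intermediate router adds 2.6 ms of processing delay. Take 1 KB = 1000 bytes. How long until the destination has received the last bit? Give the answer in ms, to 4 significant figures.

207.9 ms

L = 80000 bits.
Transmission delays (L/R per hop): 0.0571429, 5.33333, 26.3158 ms; sum = 31.7063 ms.
Propagation delays (d/s per hop): 51, 0.0241379, 120 ms; sum = 171.024 ms.
Processing at 2 router(s): 2 × 2.6 ms = 5.2 ms.
End-to-end = 207.9 ms.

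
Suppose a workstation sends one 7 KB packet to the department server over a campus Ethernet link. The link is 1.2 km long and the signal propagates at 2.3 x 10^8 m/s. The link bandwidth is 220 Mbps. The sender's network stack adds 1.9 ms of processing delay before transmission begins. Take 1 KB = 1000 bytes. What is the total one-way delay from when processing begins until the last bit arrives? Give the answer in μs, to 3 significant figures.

L = 56000 bits.
Transmission delay = L/R = 56000 / 220000000 = 254.545 μs.
Propagation delay = d/s = 1200 m / 2.3e+08 m/s = 5.21739 μs.
Plus processing delay 1.9 ms = 1900 μs.
Total = 2160 μs.

2160 μs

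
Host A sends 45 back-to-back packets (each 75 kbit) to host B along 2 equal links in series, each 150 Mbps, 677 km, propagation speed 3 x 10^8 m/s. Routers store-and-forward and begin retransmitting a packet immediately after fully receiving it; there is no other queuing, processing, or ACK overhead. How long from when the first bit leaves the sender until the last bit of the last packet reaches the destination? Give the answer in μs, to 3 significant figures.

27500 μs

Per-hop transmission t_tx = L/R = 75000/150000000 = 500 μs.
Per-hop propagation t_prop = 677000/300000000 = 2256.67 μs.
Pipeline fill: first packet needs 2·t_tx to clear all hops; remaining 44 packets each add one t_tx.
Total = (2+45-1)·t_tx + 2·t_prop = 46·500 + 2·2256.67 = 27500 μs.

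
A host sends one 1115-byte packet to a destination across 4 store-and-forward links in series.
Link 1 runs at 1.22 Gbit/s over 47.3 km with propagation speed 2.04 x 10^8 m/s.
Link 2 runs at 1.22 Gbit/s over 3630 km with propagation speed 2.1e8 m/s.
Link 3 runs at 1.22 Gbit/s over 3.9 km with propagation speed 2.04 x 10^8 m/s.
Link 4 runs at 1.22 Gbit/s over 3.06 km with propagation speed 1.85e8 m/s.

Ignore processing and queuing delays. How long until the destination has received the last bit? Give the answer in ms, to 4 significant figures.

L = 1115 × 8 = 8920 bits.
Transmission delay per hop = L/R = 8920/1220000000 = 0.00731148 ms; 4 hops → 0.0292459 ms.
Propagation delays (d/s per hop): 0.231863, 17.2857, 0.0191176, 0.0165405 ms; sum = 17.5532 ms.
End-to-end = 17.58 ms.

17.58 ms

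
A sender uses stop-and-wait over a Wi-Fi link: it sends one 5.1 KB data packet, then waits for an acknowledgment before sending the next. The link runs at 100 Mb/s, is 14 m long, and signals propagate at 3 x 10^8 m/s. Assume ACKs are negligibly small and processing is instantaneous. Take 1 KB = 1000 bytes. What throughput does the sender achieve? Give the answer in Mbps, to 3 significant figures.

100 Mbps

t_tx = L/R = 40800/100000000 = 0.000408 s.
t_prop = 14/300000000 = 4.66667e-08 s; RTT = 9.33333e-08 s.
Cycle = t_tx + RTT = 0.000408093 s.
Throughput = L / cycle = 40800 / 0.000408093 = 100 Mbps.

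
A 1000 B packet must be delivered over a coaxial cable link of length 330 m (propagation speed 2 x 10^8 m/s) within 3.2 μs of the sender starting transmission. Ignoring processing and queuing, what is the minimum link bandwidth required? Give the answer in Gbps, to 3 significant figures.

5.16 Gbps

L = 8000 bits.
Propagation delay = 330 / 200000000 = 1.65 μs.
Transmission budget = 3.2 − 1.65 = 1.55 μs.
R ≥ L / t_tx = 8000 bits / 1.55e-06 s = 5.16 Gbps.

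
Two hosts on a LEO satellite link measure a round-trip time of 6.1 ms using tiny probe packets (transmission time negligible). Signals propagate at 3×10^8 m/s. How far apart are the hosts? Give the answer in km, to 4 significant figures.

915.0 km

One-way propagation = RTT/2 = 3.05 ms.
d = s × t = 300000000 × 0.00305 = 915.0 km.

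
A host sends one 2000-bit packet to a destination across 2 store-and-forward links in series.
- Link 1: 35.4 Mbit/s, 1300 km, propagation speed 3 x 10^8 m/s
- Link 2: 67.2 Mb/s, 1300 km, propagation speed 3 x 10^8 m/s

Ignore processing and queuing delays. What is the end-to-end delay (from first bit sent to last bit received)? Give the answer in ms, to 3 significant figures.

Transmission delays (L/R per hop): 0.0564972, 0.0297619 ms; sum = 0.0862591 ms.
Propagation delays (d/s per hop): 4.33333, 4.33333 ms; sum = 8.66667 ms.
End-to-end = 8.75 ms.

8.75 ms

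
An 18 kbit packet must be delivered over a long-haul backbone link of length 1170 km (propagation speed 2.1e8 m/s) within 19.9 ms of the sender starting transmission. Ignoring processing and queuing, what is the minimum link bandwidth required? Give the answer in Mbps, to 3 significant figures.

Propagation delay = 1170000 / 210000000 = 5.57143 ms.
Transmission budget = 19.9 − 5.57143 = 14.3286 ms.
R ≥ L / t_tx = 18000 bits / 0.0143286 s = 1.26 Mbps.

1.26 Mbps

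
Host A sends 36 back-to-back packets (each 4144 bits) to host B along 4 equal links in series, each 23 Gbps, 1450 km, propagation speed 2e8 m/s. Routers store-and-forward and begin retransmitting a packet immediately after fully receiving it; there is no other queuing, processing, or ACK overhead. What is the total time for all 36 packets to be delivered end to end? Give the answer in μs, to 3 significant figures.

Per-hop transmission t_tx = L/R = 4144/23000000000 = 0.180174 μs.
Per-hop propagation t_prop = 1450000/200000000 = 7250 μs.
Pipeline fill: first packet needs 4·t_tx to clear all hops; remaining 35 packets each add one t_tx.
Total = (4+36-1)·t_tx + 4·t_prop = 39·0.180174 + 4·7250 = 29000 μs.

29000 μs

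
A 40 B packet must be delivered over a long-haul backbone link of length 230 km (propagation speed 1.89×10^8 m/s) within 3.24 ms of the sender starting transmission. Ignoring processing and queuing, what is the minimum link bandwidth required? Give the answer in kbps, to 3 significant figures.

158 kbps

L = 320 bits.
Propagation delay = 230000 / 189000000 = 1.21693 ms.
Transmission budget = 3.24 − 1.21693 = 2.02307 ms.
R ≥ L / t_tx = 320 bits / 0.00202307 s = 158 kbps.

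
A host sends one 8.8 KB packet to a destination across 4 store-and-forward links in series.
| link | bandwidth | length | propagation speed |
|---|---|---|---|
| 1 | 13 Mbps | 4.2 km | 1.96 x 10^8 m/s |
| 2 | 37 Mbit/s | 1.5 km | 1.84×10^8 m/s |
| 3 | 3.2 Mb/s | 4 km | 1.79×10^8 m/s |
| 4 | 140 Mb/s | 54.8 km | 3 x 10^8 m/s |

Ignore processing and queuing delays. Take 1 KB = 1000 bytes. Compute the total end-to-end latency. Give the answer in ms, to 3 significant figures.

L = 70400 bits.
Transmission delays (L/R per hop): 5.41538, 1.9027, 22, 0.502857 ms; sum = 29.8209 ms.
Propagation delays (d/s per hop): 0.0214286, 0.00815217, 0.0223464, 0.182667 ms; sum = 0.234594 ms.
End-to-end = 30.1 ms.

30.1 ms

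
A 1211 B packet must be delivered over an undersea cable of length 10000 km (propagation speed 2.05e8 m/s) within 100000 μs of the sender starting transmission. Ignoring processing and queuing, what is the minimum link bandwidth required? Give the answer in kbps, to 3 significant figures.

189 kbps

L = 9688 bits.
Propagation delay = 10000000 / 2.05e+08 = 48780.5 μs.
Transmission budget = 100000 − 48780.5 = 51219.5 μs.
R ≥ L / t_tx = 9688 bits / 0.0512195 s = 189 kbps.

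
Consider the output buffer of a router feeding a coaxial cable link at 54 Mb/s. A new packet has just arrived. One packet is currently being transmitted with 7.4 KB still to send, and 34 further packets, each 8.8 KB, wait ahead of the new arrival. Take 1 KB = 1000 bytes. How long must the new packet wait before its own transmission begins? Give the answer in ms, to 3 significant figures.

45.4 ms

Each queued packet: L/R = 70400/54000000 = 1.3037 ms.
34 queued → 44.3259 ms.
Plus remaining 59200 bits of current packet: 1.0963 ms.
Queuing delay = 45.4 ms.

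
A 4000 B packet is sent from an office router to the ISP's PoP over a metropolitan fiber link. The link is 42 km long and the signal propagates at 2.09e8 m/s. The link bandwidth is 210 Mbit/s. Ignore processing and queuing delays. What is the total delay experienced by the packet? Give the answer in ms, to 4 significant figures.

0.3533 ms

L = 4000 × 8 = 32000 bits.
Transmission delay = L/R = 32000 / 210000000 = 0.152381 ms.
Propagation delay = d/s = 42000 m / 209000000 m/s = 0.200957 ms.
Total = 0.3533 ms.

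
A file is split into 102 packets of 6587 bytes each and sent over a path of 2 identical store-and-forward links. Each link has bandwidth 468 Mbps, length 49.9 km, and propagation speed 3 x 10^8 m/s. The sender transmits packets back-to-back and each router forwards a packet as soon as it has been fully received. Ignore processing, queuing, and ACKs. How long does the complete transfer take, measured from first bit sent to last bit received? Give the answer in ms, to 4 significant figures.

11.93 ms

Per-hop transmission t_tx = L/R = 52696/468000000 = 0.112598 ms.
Per-hop propagation t_prop = 49900/300000000 = 0.166333 ms.
Pipeline fill: first packet needs 2·t_tx to clear all hops; remaining 101 packets each add one t_tx.
Total = (2+102-1)·t_tx + 2·t_prop = 103·0.112598 + 2·0.166333 = 11.93 ms.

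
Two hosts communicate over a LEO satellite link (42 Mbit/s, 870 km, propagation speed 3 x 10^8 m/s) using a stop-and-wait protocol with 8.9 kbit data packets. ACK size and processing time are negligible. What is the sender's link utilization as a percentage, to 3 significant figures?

3.52 %

t_tx = L/R = 8900/42000000 = 0.000211905 s.
t_prop = 870000/300000000 = 0.0029 s; RTT = 0.0058 s.
Cycle = t_tx + RTT = 0.0060119 s.
Utilization = t_tx / cycle = 0.000211905/0.0060119 = 3.52 %.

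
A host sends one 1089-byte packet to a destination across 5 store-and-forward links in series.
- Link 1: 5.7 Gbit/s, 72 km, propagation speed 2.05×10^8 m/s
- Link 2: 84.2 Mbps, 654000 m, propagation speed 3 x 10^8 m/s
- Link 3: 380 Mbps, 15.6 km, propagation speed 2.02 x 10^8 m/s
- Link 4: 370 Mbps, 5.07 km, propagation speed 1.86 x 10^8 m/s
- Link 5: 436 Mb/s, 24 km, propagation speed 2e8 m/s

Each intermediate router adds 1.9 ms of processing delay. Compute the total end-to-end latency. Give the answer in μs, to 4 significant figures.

10530 μs

L = 1089 × 8 = 8712 bits.
Transmission delays (L/R per hop): 1.52842, 103.468, 22.9263, 23.5459, 19.9817 μs; sum = 171.45 μs.
Propagation delays (d/s per hop): 351.22, 2180, 77.2277, 27.2581, 120 μs; sum = 2755.71 μs.
Processing at 4 router(s): 4 × 1.9 ms = 7600 μs.
End-to-end = 10530 μs.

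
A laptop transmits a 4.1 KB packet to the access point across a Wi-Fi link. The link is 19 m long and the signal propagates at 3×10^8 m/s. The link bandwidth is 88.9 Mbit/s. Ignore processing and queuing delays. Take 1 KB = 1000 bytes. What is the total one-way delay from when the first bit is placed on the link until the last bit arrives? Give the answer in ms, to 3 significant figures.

0.369 ms

L = 32800 bits.
Transmission delay = L/R = 32800 / 88900000 = 0.368954 ms.
Propagation delay = d/s = 19 m / 300000000 m/s = 6.33333e-05 ms.
Total = 0.369 ms.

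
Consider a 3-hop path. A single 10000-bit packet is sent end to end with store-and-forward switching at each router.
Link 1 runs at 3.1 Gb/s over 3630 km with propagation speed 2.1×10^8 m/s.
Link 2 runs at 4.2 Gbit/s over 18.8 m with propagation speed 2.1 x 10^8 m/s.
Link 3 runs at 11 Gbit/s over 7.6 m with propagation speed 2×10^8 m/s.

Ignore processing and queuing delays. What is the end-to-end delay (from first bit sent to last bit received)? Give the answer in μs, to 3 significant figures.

17300 μs

Transmission delays (L/R per hop): 3.22581, 2.38095, 0.909091 μs; sum = 6.51585 μs.
Propagation delays (d/s per hop): 17285.7, 0.0895238, 0.038 μs; sum = 17285.8 μs.
End-to-end = 17300 μs.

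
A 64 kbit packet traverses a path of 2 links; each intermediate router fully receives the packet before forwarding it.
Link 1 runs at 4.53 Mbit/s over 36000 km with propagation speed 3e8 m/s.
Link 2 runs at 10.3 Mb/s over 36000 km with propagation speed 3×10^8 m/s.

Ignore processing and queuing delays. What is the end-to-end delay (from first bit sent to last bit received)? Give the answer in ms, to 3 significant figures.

260 ms

L = 64000 bits.
Transmission delays (L/R per hop): 14.128, 6.21359 ms; sum = 20.3416 ms.
Propagation delays (d/s per hop): 120, 120 ms; sum = 240 ms.
End-to-end = 260 ms.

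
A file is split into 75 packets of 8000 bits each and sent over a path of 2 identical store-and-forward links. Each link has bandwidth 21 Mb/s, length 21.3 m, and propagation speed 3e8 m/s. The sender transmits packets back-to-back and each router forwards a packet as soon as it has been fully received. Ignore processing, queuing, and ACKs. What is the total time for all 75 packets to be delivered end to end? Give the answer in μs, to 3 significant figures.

29000 μs

Per-hop transmission t_tx = L/R = 8000/21000000 = 380.952 μs.
Per-hop propagation t_prop = 21.3/300000000 = 0.071 μs.
Pipeline fill: first packet needs 2·t_tx to clear all hops; remaining 74 packets each add one t_tx.
Total = (2+75-1)·t_tx + 2·t_prop = 76·380.952 + 2·0.071 = 29000 μs.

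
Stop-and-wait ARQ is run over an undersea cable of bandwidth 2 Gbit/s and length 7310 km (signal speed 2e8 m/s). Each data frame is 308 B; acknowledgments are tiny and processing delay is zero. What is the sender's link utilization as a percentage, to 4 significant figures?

0.001685 %

t_tx = L/R = 2464/2000000000 = 1.232e-06 s.
t_prop = 7310000/200000000 = 0.03655 s; RTT = 0.0731 s.
Cycle = t_tx + RTT = 0.0731012 s.
Utilization = t_tx / cycle = 1.232e-06/0.0731012 = 0.001685 %.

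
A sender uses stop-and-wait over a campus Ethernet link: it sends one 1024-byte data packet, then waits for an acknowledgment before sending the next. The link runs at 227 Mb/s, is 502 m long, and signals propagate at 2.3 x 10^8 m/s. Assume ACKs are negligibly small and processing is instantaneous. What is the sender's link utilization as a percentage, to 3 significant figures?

89.2 %

t_tx = L/R = 8192/227000000 = 3.60881e-05 s.
t_prop = 502/2.3e+08 = 2.18261e-06 s; RTT = 4.36522e-06 s.
Cycle = t_tx + RTT = 4.04533e-05 s.
Utilization = t_tx / cycle = 3.60881e-05/4.04533e-05 = 89.2 %.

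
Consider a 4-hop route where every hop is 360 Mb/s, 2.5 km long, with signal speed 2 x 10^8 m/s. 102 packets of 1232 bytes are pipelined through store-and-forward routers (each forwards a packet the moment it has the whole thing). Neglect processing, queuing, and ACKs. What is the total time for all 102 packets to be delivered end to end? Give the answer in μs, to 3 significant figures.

Per-hop transmission t_tx = L/R = 9856/360000000 = 27.3778 μs.
Per-hop propagation t_prop = 2500/200000000 = 12.5 μs.
Pipeline fill: first packet needs 4·t_tx to clear all hops; remaining 101 packets each add one t_tx.
Total = (4+102-1)·t_tx + 4·t_prop = 105·27.3778 + 4·12.5 = 2920 μs.

2920 μs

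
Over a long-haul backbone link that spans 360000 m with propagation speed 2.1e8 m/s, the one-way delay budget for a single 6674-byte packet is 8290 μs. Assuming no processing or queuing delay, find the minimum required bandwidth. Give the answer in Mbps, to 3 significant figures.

8.12 Mbps

L = 53392 bits.
Propagation delay = 360000 / 210000000 = 1714.29 μs.
Transmission budget = 8290 − 1714.29 = 6575.71 μs.
R ≥ L / t_tx = 53392 bits / 0.00657571 s = 8.12 Mbps.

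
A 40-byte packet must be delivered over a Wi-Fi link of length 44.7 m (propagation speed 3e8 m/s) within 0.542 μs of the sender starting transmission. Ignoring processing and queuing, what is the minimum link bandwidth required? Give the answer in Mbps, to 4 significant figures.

L = 320 bits.
Propagation delay = 44.7 / 300000000 = 0.149 μs.
Transmission budget = 0.542 − 0.149 = 0.393 μs.
R ≥ L / t_tx = 320 bits / 3.93e-07 s = 814.2 Mbps.

814.2 Mbps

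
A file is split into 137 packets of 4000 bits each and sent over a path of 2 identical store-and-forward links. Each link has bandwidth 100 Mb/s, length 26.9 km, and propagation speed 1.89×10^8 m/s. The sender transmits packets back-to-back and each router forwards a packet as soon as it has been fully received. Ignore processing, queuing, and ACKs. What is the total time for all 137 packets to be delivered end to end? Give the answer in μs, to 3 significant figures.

Per-hop transmission t_tx = L/R = 4000/100000000 = 40 μs.
Per-hop propagation t_prop = 26900/189000000 = 142.328 μs.
Pipeline fill: first packet needs 2·t_tx to clear all hops; remaining 136 packets each add one t_tx.
Total = (2+137-1)·t_tx + 2·t_prop = 138·40 + 2·142.328 = 5800 μs.

5800 μs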